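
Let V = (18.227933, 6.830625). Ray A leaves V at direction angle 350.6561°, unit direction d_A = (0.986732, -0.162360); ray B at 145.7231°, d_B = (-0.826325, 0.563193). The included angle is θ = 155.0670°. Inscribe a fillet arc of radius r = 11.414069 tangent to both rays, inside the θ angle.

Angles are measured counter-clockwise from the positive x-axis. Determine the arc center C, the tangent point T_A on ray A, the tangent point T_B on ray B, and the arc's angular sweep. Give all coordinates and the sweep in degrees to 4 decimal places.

center=(22.5711,17.6835) T_A=(20.7179,6.4209) T_B=(16.1428,8.2518) sweep=24.9330

bisector direction at 68.1896° = (0.371536,0.928418)
center distance |VC| = r/sin(θ/2) = 11.414069/sin(77.5335°) = 11.689684
C = V + |VC|·bis = (22.5711,17.6835)
T_A = V + ((C−V)·d_A)·d_A = V + 2.5234·d_A = (20.7179,6.4209)
T_B = V + ((C−V)·d_B)·d_B = V + 2.5234·d_B = (16.1428,8.2518)
sweep = 180° − θ = 24.9330°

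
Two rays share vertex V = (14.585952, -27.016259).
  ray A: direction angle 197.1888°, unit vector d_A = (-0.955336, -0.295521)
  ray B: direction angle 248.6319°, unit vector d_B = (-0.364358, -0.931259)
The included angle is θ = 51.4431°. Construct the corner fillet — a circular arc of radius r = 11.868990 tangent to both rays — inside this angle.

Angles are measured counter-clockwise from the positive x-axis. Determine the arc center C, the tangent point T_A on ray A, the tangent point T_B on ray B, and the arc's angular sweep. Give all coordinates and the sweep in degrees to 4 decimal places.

center=(-5.4443,-45.6363) T_A=(-8.9518,-34.2974) T_B=(5.6088,-49.9608) sweep=128.5569

bisector direction at 222.9103° = (-0.732420,-0.680853)
center distance |VC| = r/sin(θ/2) = 11.868990/sin(25.7216°) = 27.348031
C = V + |VC|·bis = (-5.4443,-45.6363)
T_A = V + ((C−V)·d_A)·d_A = V + 24.6382·d_A = (-8.9518,-34.2974)
T_B = V + ((C−V)·d_B)·d_B = V + 24.6382·d_B = (5.6088,-49.9608)
sweep = 180° − θ = 128.5569°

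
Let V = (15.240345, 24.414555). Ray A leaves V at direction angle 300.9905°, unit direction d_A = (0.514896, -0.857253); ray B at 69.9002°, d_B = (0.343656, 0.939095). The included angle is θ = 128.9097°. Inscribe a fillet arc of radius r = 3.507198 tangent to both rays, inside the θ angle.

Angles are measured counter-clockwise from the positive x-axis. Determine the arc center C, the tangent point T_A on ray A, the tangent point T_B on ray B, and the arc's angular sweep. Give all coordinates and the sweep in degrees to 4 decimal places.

bisector direction at 5.4454° = (0.995487,0.094896)
center distance |VC| = r/sin(θ/2) = 3.507198/sin(64.4548°) = 3.887187
C = V + |VC|·bis = (19.1100,24.7834)
T_A = V + ((C−V)·d_A)·d_A = V + 1.6762·d_A = (16.1034,22.9776)
T_B = V + ((C−V)·d_B)·d_B = V + 1.6762·d_B = (15.8164,25.9887)
sweep = 180° − θ = 51.0903°

center=(19.1100,24.7834) T_A=(16.1034,22.9776) T_B=(15.8164,25.9887) sweep=51.0903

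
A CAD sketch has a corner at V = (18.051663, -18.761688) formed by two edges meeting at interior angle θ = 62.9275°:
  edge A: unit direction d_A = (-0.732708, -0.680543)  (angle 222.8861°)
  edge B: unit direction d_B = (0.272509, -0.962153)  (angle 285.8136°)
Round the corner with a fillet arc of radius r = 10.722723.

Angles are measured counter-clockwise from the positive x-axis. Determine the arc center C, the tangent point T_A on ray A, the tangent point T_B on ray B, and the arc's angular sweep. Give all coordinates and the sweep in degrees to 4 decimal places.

bisector direction at 254.3499° = (-0.269763,-0.962927)
center distance |VC| = r/sin(θ/2) = 10.722723/sin(31.4638°) = 20.543228
C = V + |VC|·bis = (12.5099,-38.5433)
T_A = V + ((C−V)·d_A)·d_A = V + 17.5228·d_A = (5.2126,-30.6867)
T_B = V + ((C−V)·d_B)·d_B = V + 17.5228·d_B = (22.8268,-35.6213)
sweep = 180° − θ = 117.0725°

center=(12.5099,-38.5433) T_A=(5.2126,-30.6867) T_B=(22.8268,-35.6213) sweep=117.0725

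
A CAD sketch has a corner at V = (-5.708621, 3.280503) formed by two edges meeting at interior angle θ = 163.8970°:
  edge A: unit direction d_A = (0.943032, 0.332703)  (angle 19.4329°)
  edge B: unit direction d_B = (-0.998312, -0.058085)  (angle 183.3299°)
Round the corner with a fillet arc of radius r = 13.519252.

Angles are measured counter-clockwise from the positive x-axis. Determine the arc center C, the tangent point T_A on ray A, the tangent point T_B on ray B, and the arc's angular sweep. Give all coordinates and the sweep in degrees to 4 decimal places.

center=(-8.4031,16.6658) T_A=(-3.9052,3.9168) T_B=(-7.6178,3.1694) sweep=16.1030

bisector direction at 101.3814° = (-0.197339,0.980335)
center distance |VC| = r/sin(θ/2) = 13.519252/sin(81.9485°) = 13.653844
C = V + |VC|·bis = (-8.4031,16.6658)
T_A = V + ((C−V)·d_A)·d_A = V + 1.9124·d_A = (-3.9052,3.9168)
T_B = V + ((C−V)·d_B)·d_B = V + 1.9124·d_B = (-7.6178,3.1694)
sweep = 180° − θ = 16.1030°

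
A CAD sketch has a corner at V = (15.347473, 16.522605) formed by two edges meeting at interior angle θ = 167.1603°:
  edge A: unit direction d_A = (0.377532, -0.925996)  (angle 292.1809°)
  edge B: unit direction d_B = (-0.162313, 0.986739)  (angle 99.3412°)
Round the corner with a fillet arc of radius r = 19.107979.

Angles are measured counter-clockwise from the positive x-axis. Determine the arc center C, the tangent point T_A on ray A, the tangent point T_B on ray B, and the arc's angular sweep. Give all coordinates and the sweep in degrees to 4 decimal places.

center=(33.8531,21.7456) T_A=(16.1592,14.5317) T_B=(14.9985,18.6441) sweep=12.8397

bisector direction at 15.7610° = (0.962403,0.271626)
center distance |VC| = r/sin(θ/2) = 19.107979/sin(83.5802°) = 19.228557
C = V + |VC|·bis = (33.8531,21.7456)
T_A = V + ((C−V)·d_A)·d_A = V + 2.1500·d_A = (16.1592,14.5317)
T_B = V + ((C−V)·d_B)·d_B = V + 2.1500·d_B = (14.9985,18.6441)
sweep = 180° − θ = 12.8397°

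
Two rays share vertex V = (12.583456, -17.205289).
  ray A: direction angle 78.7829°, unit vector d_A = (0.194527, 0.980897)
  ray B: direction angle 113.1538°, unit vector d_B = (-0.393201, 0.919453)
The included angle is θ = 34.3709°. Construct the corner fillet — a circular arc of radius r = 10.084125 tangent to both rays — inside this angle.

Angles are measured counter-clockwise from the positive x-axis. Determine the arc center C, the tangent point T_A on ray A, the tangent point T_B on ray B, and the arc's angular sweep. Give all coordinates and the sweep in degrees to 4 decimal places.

center=(9.0347,16.7393) T_A=(18.9262,14.7777) T_B=(-0.2372,12.7743) sweep=145.6291

bisector direction at 95.9684° = (-0.103979,0.994579)
center distance |VC| = r/sin(θ/2) = 10.084125/sin(17.1854°) = 34.129625
C = V + |VC|·bis = (9.0347,16.7393)
T_A = V + ((C−V)·d_A)·d_A = V + 32.6059·d_A = (18.9262,14.7777)
T_B = V + ((C−V)·d_B)·d_B = V + 32.6059·d_B = (-0.2372,12.7743)
sweep = 180° − θ = 145.6291°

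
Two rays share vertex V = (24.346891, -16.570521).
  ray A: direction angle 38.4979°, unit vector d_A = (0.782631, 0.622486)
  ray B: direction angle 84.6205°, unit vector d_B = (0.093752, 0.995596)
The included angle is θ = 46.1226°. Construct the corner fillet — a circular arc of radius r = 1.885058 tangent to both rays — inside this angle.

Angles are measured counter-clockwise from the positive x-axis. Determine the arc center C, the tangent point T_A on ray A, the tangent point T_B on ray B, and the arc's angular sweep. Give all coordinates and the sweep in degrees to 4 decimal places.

bisector direction at 61.5592° = (0.476250,0.879310)
center distance |VC| = r/sin(θ/2) = 1.885058/sin(23.0613°) = 4.812311
C = V + |VC|·bis = (26.6388,-12.3390)
T_A = V + ((C−V)·d_A)·d_A = V + 4.4277·d_A = (27.8122,-13.8143)
T_B = V + ((C−V)·d_B)·d_B = V + 4.4277·d_B = (24.7620,-12.1623)
sweep = 180° − θ = 133.8774°

center=(26.6388,-12.3390) T_A=(27.8122,-13.8143) T_B=(24.7620,-12.1623) sweep=133.8774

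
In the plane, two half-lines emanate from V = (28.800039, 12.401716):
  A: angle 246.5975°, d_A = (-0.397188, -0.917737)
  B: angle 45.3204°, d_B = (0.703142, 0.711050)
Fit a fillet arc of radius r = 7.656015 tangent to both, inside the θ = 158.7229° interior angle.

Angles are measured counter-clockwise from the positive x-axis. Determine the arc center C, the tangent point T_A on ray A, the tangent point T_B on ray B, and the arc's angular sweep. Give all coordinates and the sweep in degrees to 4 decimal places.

center=(35.2550,8.0410) T_A=(28.2288,11.0819) T_B=(29.8112,13.4243) sweep=21.2771

bisector direction at 325.9590° = (0.828637,-0.559787)
center distance |VC| = r/sin(θ/2) = 7.656015/sin(79.3615°) = 7.789913
C = V + |VC|·bis = (35.2550,8.0410)
T_A = V + ((C−V)·d_A)·d_A = V + 1.4381·d_A = (28.2288,11.0819)
T_B = V + ((C−V)·d_B)·d_B = V + 1.4381·d_B = (29.8112,13.4243)
sweep = 180° − θ = 21.2771°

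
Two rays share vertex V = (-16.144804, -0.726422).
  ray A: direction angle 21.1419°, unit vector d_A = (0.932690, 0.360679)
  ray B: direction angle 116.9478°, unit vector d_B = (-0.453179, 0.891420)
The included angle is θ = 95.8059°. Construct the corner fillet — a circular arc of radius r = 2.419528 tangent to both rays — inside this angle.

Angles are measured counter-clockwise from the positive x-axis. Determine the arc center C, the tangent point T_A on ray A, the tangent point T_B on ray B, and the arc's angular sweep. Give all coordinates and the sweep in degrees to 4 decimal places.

bisector direction at 69.0448° = (0.357637,0.933861)
center distance |VC| = r/sin(θ/2) = 2.419528/sin(47.9029°) = 3.260774
C = V + |VC|·bis = (-14.9786,2.3187)
T_A = V + ((C−V)·d_A)·d_A = V + 2.1860·d_A = (-14.1060,0.0620)
T_B = V + ((C−V)·d_B)·d_B = V + 2.1860·d_B = (-17.1354,1.2222)
sweep = 180° − θ = 84.1941°

center=(-14.9786,2.3187) T_A=(-14.1060,0.0620) T_B=(-17.1354,1.2222) sweep=84.1941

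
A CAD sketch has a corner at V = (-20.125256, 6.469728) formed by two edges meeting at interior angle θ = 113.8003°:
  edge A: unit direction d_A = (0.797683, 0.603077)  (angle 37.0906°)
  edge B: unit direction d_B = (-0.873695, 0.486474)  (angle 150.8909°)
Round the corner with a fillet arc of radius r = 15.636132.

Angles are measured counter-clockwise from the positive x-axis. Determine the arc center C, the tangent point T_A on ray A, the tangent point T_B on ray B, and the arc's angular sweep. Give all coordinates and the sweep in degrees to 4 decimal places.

center=(-21.4243,25.0896) T_A=(-11.9945,12.6169) T_B=(-29.0308,11.4284) sweep=66.1997

bisector direction at 93.9907° = (-0.069595,0.997575)
center distance |VC| = r/sin(θ/2) = 15.636132/sin(56.9001°) = 18.665102
C = V + |VC|·bis = (-21.4243,25.0896)
T_A = V + ((C−V)·d_A)·d_A = V + 10.1930·d_A = (-11.9945,12.6169)
T_B = V + ((C−V)·d_B)·d_B = V + 10.1930·d_B = (-29.0308,11.4284)
sweep = 180° − θ = 66.1997°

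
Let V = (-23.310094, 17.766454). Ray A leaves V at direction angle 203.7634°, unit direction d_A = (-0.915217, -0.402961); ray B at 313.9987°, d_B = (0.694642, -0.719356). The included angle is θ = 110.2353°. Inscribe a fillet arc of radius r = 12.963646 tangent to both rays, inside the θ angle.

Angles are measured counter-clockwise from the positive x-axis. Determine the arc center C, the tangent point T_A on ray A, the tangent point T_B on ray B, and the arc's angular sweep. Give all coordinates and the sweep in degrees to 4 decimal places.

bisector direction at 258.8811° = (-0.192847,-0.981229)
center distance |VC| = r/sin(θ/2) = 12.963646/sin(55.1176°) = 15.803002
C = V + |VC|·bis = (-26.3576,2.2601)
T_A = V + ((C−V)·d_A)·d_A = V + 9.0376·d_A = (-31.5815,14.1246)
T_B = V + ((C−V)·d_B)·d_B = V + 9.0376·d_B = (-17.0322,11.2652)
sweep = 180° − θ = 69.7647°

center=(-26.3576,2.2601) T_A=(-31.5815,14.1246) T_B=(-17.0322,11.2652) sweep=69.7647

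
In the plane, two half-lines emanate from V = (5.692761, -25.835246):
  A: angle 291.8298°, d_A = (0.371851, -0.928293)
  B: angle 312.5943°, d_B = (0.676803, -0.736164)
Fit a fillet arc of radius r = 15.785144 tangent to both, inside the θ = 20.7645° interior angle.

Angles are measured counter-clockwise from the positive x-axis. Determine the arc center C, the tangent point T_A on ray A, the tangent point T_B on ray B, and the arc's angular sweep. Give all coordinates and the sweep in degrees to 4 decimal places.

center=(52.3835,-99.9442) T_A=(37.7302,-105.8140) T_B=(64.0039,-89.2608) sweep=159.2355

bisector direction at 302.2120° = (0.533054,-0.846081)
center distance |VC| = r/sin(θ/2) = 15.785144/sin(10.3823°) = 87.590899
C = V + |VC|·bis = (52.3835,-99.9442)
T_A = V + ((C−V)·d_A)·d_A = V + 86.1568·d_A = (37.7302,-105.8140)
T_B = V + ((C−V)·d_B)·d_B = V + 86.1568·d_B = (64.0039,-89.2608)
sweep = 180° − θ = 159.2355°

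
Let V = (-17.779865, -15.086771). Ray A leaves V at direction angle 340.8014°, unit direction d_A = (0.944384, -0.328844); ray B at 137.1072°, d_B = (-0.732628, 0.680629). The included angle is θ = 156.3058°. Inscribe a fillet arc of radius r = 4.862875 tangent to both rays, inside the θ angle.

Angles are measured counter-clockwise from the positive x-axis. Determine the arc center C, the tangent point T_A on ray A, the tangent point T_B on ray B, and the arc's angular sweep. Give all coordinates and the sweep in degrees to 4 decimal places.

center=(-15.2174,-10.8298) T_A=(-16.8165,-15.4222) T_B=(-18.5272,-14.3925) sweep=23.6942

bisector direction at 58.9543° = (0.515722,0.856756)
center distance |VC| = r/sin(θ/2) = 4.862875/sin(78.1529°) = 4.968714
C = V + |VC|·bis = (-15.2174,-10.8298)
T_A = V + ((C−V)·d_A)·d_A = V + 1.0201·d_A = (-16.8165,-15.4222)
T_B = V + ((C−V)·d_B)·d_B = V + 1.0201·d_B = (-18.5272,-14.3925)
sweep = 180° − θ = 23.6942°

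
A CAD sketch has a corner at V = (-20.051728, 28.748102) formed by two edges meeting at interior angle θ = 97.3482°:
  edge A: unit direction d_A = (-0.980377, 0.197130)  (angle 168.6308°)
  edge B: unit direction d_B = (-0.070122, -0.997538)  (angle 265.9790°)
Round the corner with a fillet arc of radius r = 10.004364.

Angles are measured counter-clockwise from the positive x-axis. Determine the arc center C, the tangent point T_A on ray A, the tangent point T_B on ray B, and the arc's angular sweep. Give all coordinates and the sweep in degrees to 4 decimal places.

center=(-30.6483,20.6742) T_A=(-28.6762,30.4823) T_B=(-20.6686,19.9727) sweep=82.6518

bisector direction at 217.3049° = (-0.795422,-0.606056)
center distance |VC| = r/sin(θ/2) = 10.004364/sin(48.6741°) = 13.321998
C = V + |VC|·bis = (-30.6483,20.6742)
T_A = V + ((C−V)·d_A)·d_A = V + 8.7971·d_A = (-28.6762,30.4823)
T_B = V + ((C−V)·d_B)·d_B = V + 8.7971·d_B = (-20.6686,19.9727)
sweep = 180° − θ = 82.6518°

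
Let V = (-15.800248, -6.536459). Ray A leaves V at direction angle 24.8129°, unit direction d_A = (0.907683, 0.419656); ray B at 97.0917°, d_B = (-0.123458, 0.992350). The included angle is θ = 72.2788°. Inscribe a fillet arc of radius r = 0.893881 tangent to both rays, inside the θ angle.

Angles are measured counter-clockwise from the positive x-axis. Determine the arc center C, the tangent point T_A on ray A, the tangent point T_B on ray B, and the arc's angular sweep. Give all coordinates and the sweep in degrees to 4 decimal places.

bisector direction at 60.9523° = (0.485538,0.874216)
center distance |VC| = r/sin(θ/2) = 0.893881/sin(36.1394°) = 1.515690
C = V + |VC|·bis = (-15.0643,-5.2114)
T_A = V + ((C−V)·d_A)·d_A = V + 1.2240·d_A = (-14.6892,-6.0228)
T_B = V + ((C−V)·d_B)·d_B = V + 1.2240·d_B = (-15.9514,-5.3218)
sweep = 180° − θ = 107.7212°

center=(-15.0643,-5.2114) T_A=(-14.6892,-6.0228) T_B=(-15.9514,-5.3218) sweep=107.7212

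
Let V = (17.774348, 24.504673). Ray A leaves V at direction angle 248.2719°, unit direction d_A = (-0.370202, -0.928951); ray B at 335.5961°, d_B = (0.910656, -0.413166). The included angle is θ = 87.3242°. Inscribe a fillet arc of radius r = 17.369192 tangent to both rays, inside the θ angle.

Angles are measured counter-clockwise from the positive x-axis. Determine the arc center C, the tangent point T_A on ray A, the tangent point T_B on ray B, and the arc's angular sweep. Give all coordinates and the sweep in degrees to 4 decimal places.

bisector direction at 291.9340° = (0.373538,-0.927615)
center distance |VC| = r/sin(θ/2) = 17.369192/sin(43.6621°) = 25.158011
C = V + |VC|·bis = (27.1718,1.1677)
T_A = V + ((C−V)·d_A)·d_A = V + 18.1999·d_A = (11.0367,7.5978)
T_B = V + ((C−V)·d_B)·d_B = V + 18.1999·d_B = (34.3482,16.9851)
sweep = 180° − θ = 92.6758°

center=(27.1718,1.1677) T_A=(11.0367,7.5978) T_B=(34.3482,16.9851) sweep=92.6758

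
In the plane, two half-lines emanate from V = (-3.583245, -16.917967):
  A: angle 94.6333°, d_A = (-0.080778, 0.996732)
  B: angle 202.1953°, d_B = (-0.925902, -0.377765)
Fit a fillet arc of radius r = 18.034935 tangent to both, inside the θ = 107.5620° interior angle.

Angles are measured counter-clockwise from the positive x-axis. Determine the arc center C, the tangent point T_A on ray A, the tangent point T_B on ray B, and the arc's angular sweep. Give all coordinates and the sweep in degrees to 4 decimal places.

center=(-22.6262,-5.2092) T_A=(-4.6502,-3.7524) T_B=(-15.8133,-21.9078) sweep=72.4380

bisector direction at 148.4143° = (-0.851858,0.523773)
center distance |VC| = r/sin(θ/2) = 18.034935/sin(53.7810°) = 22.354649
C = V + |VC|·bis = (-22.6262,-5.2092)
T_A = V + ((C−V)·d_A)·d_A = V + 13.2088·d_A = (-4.6502,-3.7524)
T_B = V + ((C−V)·d_B)·d_B = V + 13.2088·d_B = (-15.8133,-21.9078)
sweep = 180° − θ = 72.4380°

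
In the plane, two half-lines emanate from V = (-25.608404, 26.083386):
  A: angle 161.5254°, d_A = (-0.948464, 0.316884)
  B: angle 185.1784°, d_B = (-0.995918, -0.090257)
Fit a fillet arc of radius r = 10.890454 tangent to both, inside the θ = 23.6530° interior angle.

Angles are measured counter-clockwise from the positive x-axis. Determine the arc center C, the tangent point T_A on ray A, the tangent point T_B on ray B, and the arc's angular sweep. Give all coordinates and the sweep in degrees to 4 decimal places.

center=(-78.3885,32.2352) T_A=(-74.9375,42.5644) T_B=(-77.4056,21.3892) sweep=156.3470

bisector direction at 173.3519° = (-0.993276,0.115771)
center distance |VC| = r/sin(θ/2) = 10.890454/sin(11.8265°) = 53.137446
C = V + |VC|·bis = (-78.3885,32.2352)
T_A = V + ((C−V)·d_A)·d_A = V + 52.0095·d_A = (-74.9375,42.5644)
T_B = V + ((C−V)·d_B)·d_B = V + 52.0095·d_B = (-77.4056,21.3892)
sweep = 180° − θ = 156.3470°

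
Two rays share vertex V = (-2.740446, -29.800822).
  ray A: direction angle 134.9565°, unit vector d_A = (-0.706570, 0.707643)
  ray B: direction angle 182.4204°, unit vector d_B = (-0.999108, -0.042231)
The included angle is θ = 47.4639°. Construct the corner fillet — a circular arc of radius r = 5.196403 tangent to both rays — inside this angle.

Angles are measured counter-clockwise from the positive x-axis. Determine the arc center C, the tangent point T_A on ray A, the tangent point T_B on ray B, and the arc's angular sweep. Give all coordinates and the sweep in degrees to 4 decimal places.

center=(-14.7692,-25.1082) T_A=(-11.0920,-21.4366) T_B=(-14.5497,-30.3000) sweep=132.5361

bisector direction at 158.6885° = (-0.931618,0.363439)
center distance |VC| = r/sin(θ/2) = 5.196403/sin(23.7320°) = 12.911655
C = V + |VC|·bis = (-14.7692,-25.1082)
T_A = V + ((C−V)·d_A)·d_A = V + 11.8198·d_A = (-11.0920,-21.4366)
T_B = V + ((C−V)·d_B)·d_B = V + 11.8198·d_B = (-14.5497,-30.3000)
sweep = 180° − θ = 132.5361°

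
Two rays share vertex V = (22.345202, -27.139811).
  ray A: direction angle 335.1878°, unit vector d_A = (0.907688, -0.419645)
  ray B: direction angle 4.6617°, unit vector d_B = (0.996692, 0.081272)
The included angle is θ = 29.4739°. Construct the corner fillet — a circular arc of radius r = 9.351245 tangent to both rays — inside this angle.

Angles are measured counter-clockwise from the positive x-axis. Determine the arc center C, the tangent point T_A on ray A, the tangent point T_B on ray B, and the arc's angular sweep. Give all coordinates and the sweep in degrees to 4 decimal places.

center=(58.5390,-33.5708) T_A=(54.6148,-42.0588) T_B=(57.7790,-24.2505) sweep=150.5261

bisector direction at 349.9247° = (0.984579,-0.174941)
center distance |VC| = r/sin(θ/2) = 9.351245/sin(14.7370°) = 36.760685
C = V + |VC|·bis = (58.5390,-33.5708)
T_A = V + ((C−V)·d_A)·d_A = V + 35.5514·d_A = (54.6148,-42.0588)
T_B = V + ((C−V)·d_B)·d_B = V + 35.5514·d_B = (57.7790,-24.2505)
sweep = 180° − θ = 150.5261°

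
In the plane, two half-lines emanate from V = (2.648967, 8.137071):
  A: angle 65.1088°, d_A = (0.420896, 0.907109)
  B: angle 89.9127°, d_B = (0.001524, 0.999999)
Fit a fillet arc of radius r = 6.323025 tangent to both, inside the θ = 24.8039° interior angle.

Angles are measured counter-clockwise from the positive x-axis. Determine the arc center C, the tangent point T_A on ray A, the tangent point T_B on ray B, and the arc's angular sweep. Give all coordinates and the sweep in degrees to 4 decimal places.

center=(9.0158,36.8815) T_A=(14.7515,34.2202) T_B=(2.6928,36.8911) sweep=155.1961

bisector direction at 77.5108° = (0.216256,0.976337)
center distance |VC| = r/sin(θ/2) = 6.323025/sin(12.4019°) = 29.441110
C = V + |VC|·bis = (9.0158,36.8815)
T_A = V + ((C−V)·d_A)·d_A = V + 28.7541·d_A = (14.7515,34.2202)
T_B = V + ((C−V)·d_B)·d_B = V + 28.7541·d_B = (2.6928,36.8911)
sweep = 180° − θ = 155.1961°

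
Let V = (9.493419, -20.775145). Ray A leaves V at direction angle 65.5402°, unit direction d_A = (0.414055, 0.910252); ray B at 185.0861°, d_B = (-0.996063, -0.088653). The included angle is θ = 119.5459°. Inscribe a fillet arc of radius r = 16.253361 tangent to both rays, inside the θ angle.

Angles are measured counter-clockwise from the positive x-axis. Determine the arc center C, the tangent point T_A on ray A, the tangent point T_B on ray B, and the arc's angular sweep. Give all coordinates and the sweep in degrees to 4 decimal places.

center=(-1.3802,-5.4253) T_A=(13.4145,-12.1551) T_B=(0.0607,-21.6147) sweep=60.4541

bisector direction at 125.3132° = (-0.578045,0.816005)
center distance |VC| = r/sin(θ/2) = 16.253361/sin(59.7730°) = 18.810950
C = V + |VC|·bis = (-1.3802,-5.4253)
T_A = V + ((C−V)·d_A)·d_A = V + 9.4700·d_A = (13.4145,-12.1551)
T_B = V + ((C−V)·d_B)·d_B = V + 9.4700·d_B = (0.0607,-21.6147)
sweep = 180° − θ = 60.4541°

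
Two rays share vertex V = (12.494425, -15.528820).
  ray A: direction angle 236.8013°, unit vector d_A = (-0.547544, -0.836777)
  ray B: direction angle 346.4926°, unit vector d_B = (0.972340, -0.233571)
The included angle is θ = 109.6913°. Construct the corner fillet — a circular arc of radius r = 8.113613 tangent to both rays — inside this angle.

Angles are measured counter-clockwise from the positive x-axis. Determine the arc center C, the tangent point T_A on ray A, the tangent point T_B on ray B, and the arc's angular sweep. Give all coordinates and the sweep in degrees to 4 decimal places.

bisector direction at 291.6470° = (0.368886,-0.929475)
center distance |VC| = r/sin(θ/2) = 8.113613/sin(54.8456°) = 9.923648
C = V + |VC|·bis = (16.1551,-24.7526)
T_A = V + ((C−V)·d_A)·d_A = V + 5.7138·d_A = (9.3658,-20.3100)
T_B = V + ((C−V)·d_B)·d_B = V + 5.7138·d_B = (18.0502,-16.8634)
sweep = 180° − θ = 70.3087°

center=(16.1551,-24.7526) T_A=(9.3658,-20.3100) T_B=(18.0502,-16.8634) sweep=70.3087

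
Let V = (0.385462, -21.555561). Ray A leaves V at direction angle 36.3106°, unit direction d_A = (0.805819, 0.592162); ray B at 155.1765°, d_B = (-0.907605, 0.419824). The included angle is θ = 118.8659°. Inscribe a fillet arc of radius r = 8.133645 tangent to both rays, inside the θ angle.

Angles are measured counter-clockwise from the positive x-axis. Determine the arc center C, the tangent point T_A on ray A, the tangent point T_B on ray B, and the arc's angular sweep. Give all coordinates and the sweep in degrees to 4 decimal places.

center=(-0.5599,-12.1566) T_A=(4.2565,-18.7109) T_B=(-3.9746,-19.5388) sweep=61.1341

bisector direction at 95.7435° = (-0.100076,0.994980)
center distance |VC| = r/sin(θ/2) = 8.133645/sin(59.4329°) = 9.446362
C = V + |VC|·bis = (-0.5599,-12.1566)
T_A = V + ((C−V)·d_A)·d_A = V + 4.8039·d_A = (4.2565,-18.7109)
T_B = V + ((C−V)·d_B)·d_B = V + 4.8039·d_B = (-3.9746,-19.5388)
sweep = 180° − θ = 61.1341°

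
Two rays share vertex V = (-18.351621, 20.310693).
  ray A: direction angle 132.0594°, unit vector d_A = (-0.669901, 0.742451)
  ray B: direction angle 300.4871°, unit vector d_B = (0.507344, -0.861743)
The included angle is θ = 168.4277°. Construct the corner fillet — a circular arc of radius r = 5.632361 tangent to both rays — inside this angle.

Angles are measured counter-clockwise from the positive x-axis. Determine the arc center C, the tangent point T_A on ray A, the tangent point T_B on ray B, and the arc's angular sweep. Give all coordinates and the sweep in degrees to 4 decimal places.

center=(-22.9157,16.9613) T_A=(-18.7340,20.7344) T_B=(-18.0621,19.8189) sweep=11.5723

bisector direction at 216.2733° = (-0.806205,-0.591637)
center distance |VC| = r/sin(θ/2) = 5.632361/sin(84.2138°) = 5.661204
C = V + |VC|·bis = (-22.9157,16.9613)
T_A = V + ((C−V)·d_A)·d_A = V + 0.5707·d_A = (-18.7340,20.7344)
T_B = V + ((C−V)·d_B)·d_B = V + 0.5707·d_B = (-18.0621,19.8189)
sweep = 180° − θ = 11.5723°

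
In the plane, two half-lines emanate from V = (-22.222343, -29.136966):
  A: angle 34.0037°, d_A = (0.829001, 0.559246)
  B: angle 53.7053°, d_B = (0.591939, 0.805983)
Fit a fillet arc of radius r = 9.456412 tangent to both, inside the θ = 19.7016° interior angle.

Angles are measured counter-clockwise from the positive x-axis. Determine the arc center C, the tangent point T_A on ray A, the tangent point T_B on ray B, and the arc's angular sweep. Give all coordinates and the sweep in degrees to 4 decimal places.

center=(17.6357,9.1583) T_A=(22.9241,1.3190) T_B=(10.0140,14.7560) sweep=160.2984

bisector direction at 43.8545° = (0.721102,0.692829)
center distance |VC| = r/sin(θ/2) = 9.456412/sin(9.8508°) = 55.273787
C = V + |VC|·bis = (17.6357,9.1583)
T_A = V + ((C−V)·d_A)·d_A = V + 54.4589·d_A = (22.9241,1.3190)
T_B = V + ((C−V)·d_B)·d_B = V + 54.4589·d_B = (10.0140,14.7560)
sweep = 180° − θ = 160.2984°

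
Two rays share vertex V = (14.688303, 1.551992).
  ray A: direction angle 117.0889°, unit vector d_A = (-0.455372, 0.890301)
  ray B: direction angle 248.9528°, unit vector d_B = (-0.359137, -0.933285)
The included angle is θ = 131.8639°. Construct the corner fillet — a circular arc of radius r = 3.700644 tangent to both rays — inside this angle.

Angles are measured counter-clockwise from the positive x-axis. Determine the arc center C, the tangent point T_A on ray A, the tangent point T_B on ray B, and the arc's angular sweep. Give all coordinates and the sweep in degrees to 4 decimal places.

bisector direction at 183.0208° = (-0.998610,-0.052699)
center distance |VC| = r/sin(θ/2) = 3.700644/sin(65.9320°) = 4.053005
C = V + |VC|·bis = (10.6409,1.3384)
T_A = V + ((C−V)·d_A)·d_A = V + 1.6529·d_A = (13.9356,3.0236)
T_B = V + ((C−V)·d_B)·d_B = V + 1.6529·d_B = (14.0947,0.0094)
sweep = 180° − θ = 48.1361°

center=(10.6409,1.3384) T_A=(13.9356,3.0236) T_B=(14.0947,0.0094) sweep=48.1361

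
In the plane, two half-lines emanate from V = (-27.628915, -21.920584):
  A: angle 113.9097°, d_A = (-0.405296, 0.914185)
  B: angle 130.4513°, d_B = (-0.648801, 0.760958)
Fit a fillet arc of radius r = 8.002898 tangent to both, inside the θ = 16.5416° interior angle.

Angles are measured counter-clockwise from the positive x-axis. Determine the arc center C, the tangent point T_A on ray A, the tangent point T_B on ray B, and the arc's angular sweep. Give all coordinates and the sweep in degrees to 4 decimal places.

center=(-57.2583,25.1657) T_A=(-49.9422,28.4092) T_B=(-63.3482,19.9734) sweep=163.4584

bisector direction at 122.1805° = (-0.532588,0.846374)
center distance |VC| = r/sin(θ/2) = 8.002898/sin(8.2708°) = 55.632904
C = V + |VC|·bis = (-57.2583,25.1657)
T_A = V + ((C−V)·d_A)·d_A = V + 55.0543·d_A = (-49.9422,28.4092)
T_B = V + ((C−V)·d_B)·d_B = V + 55.0543·d_B = (-63.3482,19.9734)
sweep = 180° − θ = 163.4584°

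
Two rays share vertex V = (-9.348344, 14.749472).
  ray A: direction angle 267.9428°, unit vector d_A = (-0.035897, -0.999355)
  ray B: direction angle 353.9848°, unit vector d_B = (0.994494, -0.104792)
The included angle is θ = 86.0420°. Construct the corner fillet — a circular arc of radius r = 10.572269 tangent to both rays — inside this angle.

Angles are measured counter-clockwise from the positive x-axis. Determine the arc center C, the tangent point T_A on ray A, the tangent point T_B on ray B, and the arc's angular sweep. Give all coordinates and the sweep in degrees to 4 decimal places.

bisector direction at 310.9638° = (0.655582,-0.755124)
center distance |VC| = r/sin(θ/2) = 10.572269/sin(43.0210°) = 15.495808
C = V + |VC|·bis = (0.8104,3.0482)
T_A = V + ((C−V)·d_A)·d_A = V + 11.3290·d_A = (-9.7550,3.4277)
T_B = V + ((C−V)·d_B)·d_B = V + 11.3290·d_B = (1.9183,13.5623)
sweep = 180° − θ = 93.9580°

center=(0.8104,3.0482) T_A=(-9.7550,3.4277) T_B=(1.9183,13.5623) sweep=93.9580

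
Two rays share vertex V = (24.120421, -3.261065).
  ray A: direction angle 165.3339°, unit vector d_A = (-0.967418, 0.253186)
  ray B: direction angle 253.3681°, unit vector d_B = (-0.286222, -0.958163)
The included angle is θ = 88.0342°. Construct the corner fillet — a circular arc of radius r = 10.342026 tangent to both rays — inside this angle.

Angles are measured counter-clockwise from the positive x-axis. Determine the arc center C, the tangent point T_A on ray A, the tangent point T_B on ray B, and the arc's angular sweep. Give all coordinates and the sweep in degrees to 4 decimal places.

bisector direction at 209.3510° = (-0.871633,-0.490159)
center distance |VC| = r/sin(θ/2) = 10.342026/sin(44.0171°) = 14.883332
C = V + |VC|·bis = (11.1476,-10.5563)
T_A = V + ((C−V)·d_A)·d_A = V + 10.7031·d_A = (13.7661,-0.5512)
T_B = V + ((C−V)·d_B)·d_B = V + 10.7031·d_B = (21.0570,-13.5164)
sweep = 180° − θ = 91.9658°

center=(11.1476,-10.5563) T_A=(13.7661,-0.5512) T_B=(21.0570,-13.5164) sweep=91.9658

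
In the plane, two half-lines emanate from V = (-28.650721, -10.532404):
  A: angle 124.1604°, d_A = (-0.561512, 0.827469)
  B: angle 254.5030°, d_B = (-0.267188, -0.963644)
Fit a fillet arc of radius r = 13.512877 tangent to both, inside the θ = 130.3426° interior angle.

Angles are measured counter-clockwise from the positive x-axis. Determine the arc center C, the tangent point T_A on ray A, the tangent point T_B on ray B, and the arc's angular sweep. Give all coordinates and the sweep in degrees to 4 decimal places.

center=(-43.3428,-12.9467) T_A=(-32.1613,-5.3590) T_B=(-30.3212,-16.5571) sweep=49.6574

bisector direction at 189.3317° = (-0.986766,-0.162150)
center distance |VC| = r/sin(θ/2) = 13.512877/sin(65.1713°) = 14.889119
C = V + |VC|·bis = (-43.3428,-12.9467)
T_A = V + ((C−V)·d_A)·d_A = V + 6.2520·d_A = (-32.1613,-5.3590)
T_B = V + ((C−V)·d_B)·d_B = V + 6.2520·d_B = (-30.3212,-16.5571)
sweep = 180° − θ = 49.6574°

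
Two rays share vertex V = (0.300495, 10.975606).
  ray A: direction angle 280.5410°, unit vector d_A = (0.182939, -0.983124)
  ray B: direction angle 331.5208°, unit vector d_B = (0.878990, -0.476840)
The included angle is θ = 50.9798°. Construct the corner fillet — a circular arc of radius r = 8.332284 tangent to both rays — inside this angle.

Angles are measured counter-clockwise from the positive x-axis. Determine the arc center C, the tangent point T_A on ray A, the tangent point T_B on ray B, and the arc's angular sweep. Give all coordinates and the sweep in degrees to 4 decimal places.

center=(11.6894,-4.6821) T_A=(3.4977,-6.2064) T_B=(15.6625,2.6419) sweep=129.0202

bisector direction at 306.0309° = (0.588221,-0.808700)
center distance |VC| = r/sin(θ/2) = 8.332284/sin(25.4899°) = 19.361556
C = V + |VC|·bis = (11.6894,-4.6821)
T_A = V + ((C−V)·d_A)·d_A = V + 17.4769·d_A = (3.4977,-6.2064)
T_B = V + ((C−V)·d_B)·d_B = V + 17.4769·d_B = (15.6625,2.6419)
sweep = 180° − θ = 129.0202°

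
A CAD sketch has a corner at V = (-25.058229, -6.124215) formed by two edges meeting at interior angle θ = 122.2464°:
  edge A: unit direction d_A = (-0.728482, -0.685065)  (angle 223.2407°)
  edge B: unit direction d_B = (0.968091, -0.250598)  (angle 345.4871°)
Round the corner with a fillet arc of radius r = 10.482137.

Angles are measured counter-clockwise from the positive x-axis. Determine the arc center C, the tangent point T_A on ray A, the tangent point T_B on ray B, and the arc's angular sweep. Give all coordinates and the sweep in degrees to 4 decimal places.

bisector direction at 284.3639° = (0.248080,-0.968740)
center distance |VC| = r/sin(θ/2) = 10.482137/sin(61.1232°) = 11.970554
C = V + |VC|·bis = (-22.0886,-17.7206)
T_A = V + ((C−V)·d_A)·d_A = V + 5.7809·d_A = (-29.2695,-10.0845)
T_B = V + ((C−V)·d_B)·d_B = V + 5.7809·d_B = (-19.4618,-7.5729)
sweep = 180° − θ = 57.7536°

center=(-22.0886,-17.7206) T_A=(-29.2695,-10.0845) T_B=(-19.4618,-7.5729) sweep=57.7536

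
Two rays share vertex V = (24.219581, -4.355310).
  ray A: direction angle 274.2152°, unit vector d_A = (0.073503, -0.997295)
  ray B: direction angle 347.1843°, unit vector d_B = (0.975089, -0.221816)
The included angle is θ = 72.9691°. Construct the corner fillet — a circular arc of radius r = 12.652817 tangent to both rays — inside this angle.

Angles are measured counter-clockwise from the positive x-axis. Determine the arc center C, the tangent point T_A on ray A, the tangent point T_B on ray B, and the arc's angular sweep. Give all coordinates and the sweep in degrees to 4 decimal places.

center=(38.0957,-20.4880) T_A=(25.4771,-21.4180) T_B=(40.9023,-8.1503) sweep=107.0309

bisector direction at 310.6997° = (0.652095,-0.758137)
center distance |VC| = r/sin(θ/2) = 12.652817/sin(36.4845°) = 21.279329
C = V + |VC|·bis = (38.0957,-20.4880)
T_A = V + ((C−V)·d_A)·d_A = V + 17.1089·d_A = (25.4771,-21.4180)
T_B = V + ((C−V)·d_B)·d_B = V + 17.1089·d_B = (40.9023,-8.1503)
sweep = 180° − θ = 107.0309°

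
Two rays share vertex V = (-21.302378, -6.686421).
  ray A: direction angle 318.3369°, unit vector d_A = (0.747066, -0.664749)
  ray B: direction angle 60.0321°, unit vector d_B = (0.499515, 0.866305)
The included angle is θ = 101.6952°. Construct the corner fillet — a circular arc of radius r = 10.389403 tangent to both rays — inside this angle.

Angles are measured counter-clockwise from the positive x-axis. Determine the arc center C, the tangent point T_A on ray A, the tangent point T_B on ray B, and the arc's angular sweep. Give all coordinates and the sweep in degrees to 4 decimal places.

center=(-8.0766,-4.5480) T_A=(-14.9829,-12.3096) T_B=(-17.0770,0.6417) sweep=78.3048

bisector direction at 9.1845° = (0.987179,0.159614)
center distance |VC| = r/sin(θ/2) = 10.389403/sin(50.8476°) = 13.397568
C = V + |VC|·bis = (-8.0766,-4.5480)
T_A = V + ((C−V)·d_A)·d_A = V + 8.4590·d_A = (-14.9829,-12.3096)
T_B = V + ((C−V)·d_B)·d_B = V + 8.4590·d_B = (-17.0770,0.6417)
sweep = 180° − θ = 78.3048°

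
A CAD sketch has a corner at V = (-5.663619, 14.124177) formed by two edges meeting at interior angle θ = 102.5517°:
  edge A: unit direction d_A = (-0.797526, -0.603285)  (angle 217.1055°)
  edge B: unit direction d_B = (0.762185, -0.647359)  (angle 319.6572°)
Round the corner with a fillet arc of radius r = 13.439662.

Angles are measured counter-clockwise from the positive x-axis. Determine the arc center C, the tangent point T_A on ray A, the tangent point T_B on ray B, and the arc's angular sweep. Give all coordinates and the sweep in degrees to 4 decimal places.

bisector direction at 268.3813° = (-0.028247,-0.999601)
center distance |VC| = r/sin(θ/2) = 13.439662/sin(51.2758°) = 17.226652
C = V + |VC|·bis = (-6.1502,-3.0956)
T_A = V + ((C−V)·d_A)·d_A = V + 10.7765·d_A = (-14.2582,7.6229)
T_B = V + ((C−V)·d_B)·d_B = V + 10.7765·d_B = (2.5501,7.1479)
sweep = 180° − θ = 77.4483°

center=(-6.1502,-3.0956) T_A=(-14.2582,7.6229) T_B=(2.5501,7.1479) sweep=77.4483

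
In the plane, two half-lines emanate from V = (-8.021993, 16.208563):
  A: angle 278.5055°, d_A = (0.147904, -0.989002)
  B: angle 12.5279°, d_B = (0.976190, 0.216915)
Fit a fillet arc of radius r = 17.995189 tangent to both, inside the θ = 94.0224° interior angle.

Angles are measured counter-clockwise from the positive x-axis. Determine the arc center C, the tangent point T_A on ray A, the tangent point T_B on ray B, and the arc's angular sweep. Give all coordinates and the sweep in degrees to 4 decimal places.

bisector direction at 325.5167° = (0.824291,-0.566166)
center distance |VC| = r/sin(θ/2) = 17.995189/sin(47.0112°) = 24.600832
C = V + |VC|·bis = (12.2563,2.2804)
T_A = V + ((C−V)·d_A)·d_A = V + 16.7742·d_A = (-5.5410,-0.3812)
T_B = V + ((C−V)·d_B)·d_B = V + 16.7742·d_B = (8.3528,19.8471)
sweep = 180° − θ = 85.9776°

center=(12.2563,2.2804) T_A=(-5.5410,-0.3812) T_B=(8.3528,19.8471) sweep=85.9776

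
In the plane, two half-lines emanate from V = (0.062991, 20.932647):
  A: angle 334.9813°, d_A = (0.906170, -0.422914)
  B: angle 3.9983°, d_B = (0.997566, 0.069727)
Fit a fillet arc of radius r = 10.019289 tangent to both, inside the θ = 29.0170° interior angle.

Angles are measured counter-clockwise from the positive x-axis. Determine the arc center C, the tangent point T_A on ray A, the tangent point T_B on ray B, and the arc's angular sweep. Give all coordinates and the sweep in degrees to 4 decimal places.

center=(39.3854,13.6374) T_A=(35.1481,4.5583) T_B=(38.6868,23.6323) sweep=150.9830

bisector direction at 349.4898° = (0.983222,-0.182411)
center distance |VC| = r/sin(θ/2) = 10.019289/sin(14.5085°) = 39.993389
C = V + |VC|·bis = (39.3854,13.6374)
T_A = V + ((C−V)·d_A)·d_A = V + 38.7180·d_A = (35.1481,4.5583)
T_B = V + ((C−V)·d_B)·d_B = V + 38.7180·d_B = (38.6868,23.6323)
sweep = 180° − θ = 150.9830°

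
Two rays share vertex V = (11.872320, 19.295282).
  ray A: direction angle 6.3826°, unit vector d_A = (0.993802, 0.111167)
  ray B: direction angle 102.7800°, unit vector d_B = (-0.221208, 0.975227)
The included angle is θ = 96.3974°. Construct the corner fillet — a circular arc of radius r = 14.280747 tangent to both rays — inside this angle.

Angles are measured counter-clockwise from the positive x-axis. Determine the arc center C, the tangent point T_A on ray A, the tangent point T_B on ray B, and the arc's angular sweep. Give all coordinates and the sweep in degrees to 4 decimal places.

center=(22.9747,34.9070) T_A=(24.5622,20.7148) T_B=(9.0477,31.7480) sweep=83.6026

bisector direction at 54.5813° = (0.579547,0.814939)
center distance |VC| = r/sin(θ/2) = 14.280747/sin(48.1987°) = 19.156937
C = V + |VC|·bis = (22.9747,34.9070)
T_A = V + ((C−V)·d_A)·d_A = V + 12.7690·d_A = (24.5622,20.7148)
T_B = V + ((C−V)·d_B)·d_B = V + 12.7690·d_B = (9.0477,31.7480)
sweep = 180° − θ = 83.6026°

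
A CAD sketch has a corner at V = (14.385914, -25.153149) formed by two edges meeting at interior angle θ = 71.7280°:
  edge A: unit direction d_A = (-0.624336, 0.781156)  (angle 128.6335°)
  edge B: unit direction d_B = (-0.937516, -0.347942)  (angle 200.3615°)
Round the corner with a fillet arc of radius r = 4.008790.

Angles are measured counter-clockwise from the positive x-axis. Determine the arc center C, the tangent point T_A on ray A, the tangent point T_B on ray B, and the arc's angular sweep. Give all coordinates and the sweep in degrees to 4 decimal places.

center=(7.7923,-23.3243) T_A=(10.9238,-20.8214) T_B=(9.1871,-27.0826) sweep=108.2720

bisector direction at 164.4975° = (-0.963619,0.267280)
center distance |VC| = r/sin(θ/2) = 4.008790/sin(35.8640°) = 6.842535
C = V + |VC|·bis = (7.7923,-23.3243)
T_A = V + ((C−V)·d_A)·d_A = V + 5.5453·d_A = (10.9238,-20.8214)
T_B = V + ((C−V)·d_B)·d_B = V + 5.5453·d_B = (9.1871,-27.0826)
sweep = 180° − θ = 108.2720°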